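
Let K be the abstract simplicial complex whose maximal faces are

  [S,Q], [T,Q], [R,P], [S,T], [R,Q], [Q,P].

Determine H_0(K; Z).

Fix the vertex order P < Q < R < S < T and write every simplex with vertices in increasing order. Then dim K = 1 and the simplices of K are:

  0-simplices (5): P, Q, R, S, T
  1-simplices (6): PQ, PR, QR, QS, QT, ST

so the chain groups are C_0 ≅ Z^5, C_1 ≅ Z^6.

∂_1: C_1 → C_0 sends each edge [p,q] (with p < q) to q − p.
This gives a 5×6 integer matrix of rank 4; reducing to Smith normal form yields diagonal entries (1,1,1,1).

Computing H_k = (kernel of ∂_k) / (image of ∂_{k+1}):

  H_0: rank C_0 − rank ∂_1 = 5 − 4 = 1, and the invariant factors of ∂_1 are all 1, so H_0 ≅ Z.

H_0 = Z.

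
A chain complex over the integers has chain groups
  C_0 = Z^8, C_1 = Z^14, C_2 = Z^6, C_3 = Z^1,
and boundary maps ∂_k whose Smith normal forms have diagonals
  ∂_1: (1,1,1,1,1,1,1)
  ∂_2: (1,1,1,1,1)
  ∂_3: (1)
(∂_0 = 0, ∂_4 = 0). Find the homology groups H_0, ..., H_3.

H_0: b_0 = 8 − 0 − 7 = 1; torsion from ∂_1 factors > 1: none. So H_0 ≅ Z.
H_1: b_1 = 14 − 7 − 5 = 2; torsion from ∂_2 factors > 1: none. So H_1 ≅ Z^2.
H_2: b_2 = 6 − 5 − 1 = 0; torsion from ∂_3 factors > 1: none. So H_2 ≅ 0.
H_3: b_3 = 1 − 1 − 0 = 0; torsion from ∂_4 factors > 1: none. So H_3 ≅ 0.

H_0 ≅ Z,  H_1 ≅ Z^2,  H_2 = 0,  H_3 = 0.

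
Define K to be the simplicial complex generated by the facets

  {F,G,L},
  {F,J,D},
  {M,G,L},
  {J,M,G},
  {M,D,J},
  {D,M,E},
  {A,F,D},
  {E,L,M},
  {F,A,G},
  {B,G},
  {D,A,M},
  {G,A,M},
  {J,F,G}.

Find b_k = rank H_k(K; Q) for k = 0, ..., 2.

b_0 = 1, b_1 = 0, b_2 = 1.

We work with the vertex ordering A < B < D < E < F < G < J < L < M. The simplices of K, each written with vertices in increasing order, are:

  0-simplices (9): A, B, D, E, F, G, J, L, M
  1-simplices (19): AD, AF, AG, AM, BG, DE, DF, DJ, DM, EL, EM, FG, FJ, FL, GJ, GL, GM, JM, LM
  2-simplices (12): ADF, ADM, AFG, AGM, DEM, DFJ, DJM, ELM, FGJ, FGL, GJM, GLM

Hence C_0 ≅ Z^9, C_1 ≅ Z^19, C_2 ≅ Z^12.

The boundary map ∂_1: C_1 → C_0 is given by ∂[p,q] = [q] − [p].
As a 9×19 matrix over Z this has rank 8, with invariant factors (1,1,1,1,1,1,1,1).

The boundary map ∂_2: C_2 → C_1 maps a triangle to the signed sum of its edges. For instance
  ∂GJM = JM − GM + GJ,
  ∂AGM = GM − AM + AG.
As a 19×12 matrix over Z this has rank 11, with invariant factors (1,1,1,1,1,1,1,1,1,1,1).

Computing H_k = (kernel of ∂_k) / (image of ∂_{k+1}):

  H_0: rank C_0 − rank ∂_1 = 9 − 8 = 1, and the invariant factors of ∂_1 are all 1, so H_0 = Z.
  H_1: rank ker ∂_1 − rank ∂_2 = (19 − 8) − 11 = 0, and the invariant factors of ∂_2 are all 1, so H_1 = 0.
  H_2: rank ker ∂_2 − rank ∂_3 = (12 − 11) − 0 = 1, and there is no ∂_3, so H_2 = Z.

Hence the Betti numbers are b_0 = 1, b_1 = 0, b_2 = 1.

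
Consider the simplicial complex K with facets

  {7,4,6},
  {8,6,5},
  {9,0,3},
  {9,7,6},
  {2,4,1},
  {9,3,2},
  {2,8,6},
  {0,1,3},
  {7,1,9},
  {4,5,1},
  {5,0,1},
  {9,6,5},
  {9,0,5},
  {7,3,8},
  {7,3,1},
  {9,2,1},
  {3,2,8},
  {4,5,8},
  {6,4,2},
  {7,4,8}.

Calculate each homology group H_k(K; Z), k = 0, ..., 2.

Take the total order 0 < 1 < 2 < 3 < 4 < 5 < 6 < 7 < 8 < 9 on the vertex set. Then K (dimension 2) consists of the simplices:

  0-simplices (10): [0], [1], [2], [3], [4], [5], [6], [7], [8], [9]
  1-simplices (30): (30 of them)
  2-simplices (20): (20 of them)

so the chain groups are C_0 ≅ Z^10, C_1 ≅ Z^30, C_2 ≅ Z^20.

∂_1: C_1 → C_0 sends each edge [p,q] (with p < q) to q − p. For instance
  ∂[0,1] = [1] − [0].
As a 10×30 matrix over Z this has rank 9, with invariant factors (1,1,1,1,1,1,1,1,1).

Boundary ∂_2: C_2 → C_1 maps a triangle to the signed sum of its edges. For instance
  ∂[5,6,9] = [6,9] − [5,9] + [5,6],
  ∂[1,2,9] = [2,9] − [1,9] + [1,2].
This gives a 30×20 integer matrix of rank 20; reducing to Smith normal form yields diagonal entries (1,1,1,1,1,1,1,1,1,1,1,1,1,1,1,1,1,1,1,2).

From H_k ≅ ker(∂_k) / im(∂_{k+1}) we obtain:

  H_0: rank C_0 − rank ∂_1 = 10 − 9 = 1, and the invariant factors of ∂_1 are all 1, so H_0 = Z.
  H_1: rank ker ∂_1 − rank ∂_2 = (30 − 9) − 20 = 1, and ∂_2 has invariant factor 2 > 1, so H_1 = Z ⊕ Z_2.
  H_2: rank ker ∂_2 − rank ∂_3 = (20 − 20) − 0 = 0, and there is no ∂_3, so H_2 = 0.

(K is a triangulation of the Klein bottle.)

H_0 = Z,  H_1 = Z ⊕ Z_2,  H_2 = 0.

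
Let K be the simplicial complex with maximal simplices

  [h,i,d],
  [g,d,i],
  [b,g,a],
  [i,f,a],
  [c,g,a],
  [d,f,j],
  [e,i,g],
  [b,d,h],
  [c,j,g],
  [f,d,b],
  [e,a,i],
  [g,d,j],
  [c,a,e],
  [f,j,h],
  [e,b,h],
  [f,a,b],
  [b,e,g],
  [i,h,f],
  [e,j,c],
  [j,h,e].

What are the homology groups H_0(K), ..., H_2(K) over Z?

H_0 = Z,  H_1 = Z ⊕ Z/2,  H_2 = 0.

Order the vertices as a < b < c < d < e < f < g < h < i < j. Listing each simplex with vertices in this order, K has dimension 2 with simplices:

  0-simplices (10): a, b, c, d, e, f, g, h, i, j
  1-simplices (30): ab, ac, ae, af, ag, ai, bd, be, bf, bg, bh, ce, cg, cj, df, dg, dh, di, dj, eg, eh, ei, ej, fh, fi, fj, gi, gj, hi, hj
  2-simplices (20): abf, abg, ace, acg, aei, afi, bdf, bdh, beg, beh, cej, cgj, dfj, dgi, dgj, dhi, egi, ehj, fhi, fhj

giving chain groups C_0 ≅ Z^10, C_1 ≅ Z^30, C_2 ≅ Z^20.

Boundary ∂_1: C_1 → C_0 maps an edge to its endpoints' difference, ∂[p,q] = q − p.
This gives a 10×30 integer matrix of rank 9; reducing to Smith normal form yields diagonal entries (1,1,1,1,1,1,1,1,1).

The boundary map ∂_2: C_2 → C_1 sends each 2-simplex [p,q,r] to [q,r] − [p,r] + [p,q]. For instance
  ∂beh = eh − bh + be,
  ∂egi = gi − ei + eg.
As a 30×20 matrix over Z this has rank 20, with invariant factors (1,1,1,1,1,1,1,1,1,1,1,1,1,1,1,1,1,1,1,2).

Computing H_k = (kernel of ∂_k) / (image of ∂_{k+1}):

  H_0: rank C_0 − rank ∂_1 = 10 − 9 = 1, and the invariant factors of ∂_1 are all 1, so H_0 = Z.
  H_1: rank ker ∂_1 − rank ∂_2 = (30 − 9) − 20 = 1, and ∂_2 has invariant factor 2 > 1, so H_1 = Z ⊕ Z/2.
  H_2: rank ker ∂_2 − rank ∂_3 = (20 − 20) − 0 = 0, and there is no ∂_3, so H_2 = 0.

As a check, the Euler characteristic is 10 − 30 + 20 = 0, which agrees with 1 − 1 + 0 = 0.
(K is a triangulation of the Klein bottle.)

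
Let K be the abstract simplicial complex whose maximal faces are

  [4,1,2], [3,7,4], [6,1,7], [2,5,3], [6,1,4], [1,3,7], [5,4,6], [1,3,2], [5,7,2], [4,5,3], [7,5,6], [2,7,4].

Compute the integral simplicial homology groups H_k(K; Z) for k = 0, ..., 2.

H_0 = Z,  H_1 = Z_2,  H_2 = 0.

Fix the vertex order 1 < 2 < 3 < 4 < 5 < 6 < 7 and write every simplex with vertices in increasing order. Then dim K = 2 and the simplices of K are:

  0-simplices (7): [1], [2], [3], [4], [5], [6], [7]
  1-simplices (18): [1,2], [1,3], [1,4], [1,6], [1,7], [2,3], [2,4], [2,5], [2,7], [3,4], [3,5], [3,7], [4,5], [4,6], [4,7], [5,6], [5,7], [6,7]
  2-simplices (12): [1,2,3], [1,2,4], [1,3,7], [1,4,6], [1,6,7], [2,3,5], [2,4,7], [2,5,7], [3,4,5], [3,4,7], [4,5,6], [5,6,7]

so the chain groups are C_0 ≅ Z^7, C_1 ≅ Z^18, C_2 ≅ Z^12.

∂_1: C_1 → C_0 sends each edge [p,q] (with p < q) to q − p. For instance
  ∂[1,3] = [3] − [1].
As a 7×18 matrix over Z this has rank 6, with invariant factors (1,1,1,1,1,1).

The boundary map ∂_2: C_2 → C_1 maps a triangle to the signed sum of its edges. For instance
  ∂[3,4,5] = [4,5] − [3,5] + [3,4],
  ∂[3,4,7] = [4,7] − [3,7] + [3,4].
As a 18×12 matrix over Z this has rank 12, with invariant factors (1,1,1,1,1,1,1,1,1,1,1,2).

Computing H_k = (kernel of ∂_k) / (image of ∂_{k+1}):

  H_0: rank C_0 − rank ∂_1 = 7 − 6 = 1, and the invariant factors of ∂_1 are all 1, so H_0 ≅ Z.
  H_1: rank ker ∂_1 − rank ∂_2 = (18 − 6) − 12 = 0, and ∂_2 has invariant factor 2 > 1, so H_1 ≅ Z_2.
  H_2: rank ker ∂_2 − rank ∂_3 = (12 − 12) − 0 = 0, and there is no ∂_3, so H_2 ≅ 0.

As a check, the Euler characteristic is 7 − 18 + 12 = 1, which agrees with 1 − 0 + 0 = 1.
(K is a triangulation of the real projective plane RP^2.)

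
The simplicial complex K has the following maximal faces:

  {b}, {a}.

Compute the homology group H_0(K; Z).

We work with the vertex ordering a < b. The simplices of K, each written with vertices in increasing order, are:

  0-simplices (2): a, b

giving chain groups C_0 ≅ Z^2.

Reading off H_k = ker ∂_k / im ∂_{k+1}:

  H_0: rank C_0 − rank ∂_1 = 2 − 0 = 2, and there is no ∂_1, so H_0 ≅ Z^2.

(K is a triangulation of a set of 2 points.)

H_0 ≅ Z^2.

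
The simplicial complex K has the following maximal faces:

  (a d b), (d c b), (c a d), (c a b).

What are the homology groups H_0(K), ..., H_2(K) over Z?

We work with the vertex ordering a < b < c < d. The simplices of K, each written with vertices in increasing order, are:

  0-simplices (4): a, b, c, d
  1-simplices (6): ab, ac, ad, bc, bd, cd
  2-simplices (4): abc, abd, acd, bcd

so the chain groups are C_0 ≅ Z^4, C_1 ≅ Z^6, C_2 ≅ Z^4.

Boundary ∂_1: C_1 → C_0 is given by ∂[p,q] = [q] − [p].
The resulting 4×6 matrix has rank 3, and its Smith normal form has invariant factors (1,1,1).

The boundary map ∂_2: C_2 → C_1 maps a triangle to the signed sum of its edges. For instance
  ∂bcd = cd − bd + bc,
  ∂acd = cd − ad + ac.
The 6×4 boundary matrix has rank 3 and Smith normal form diag(1,1,1).

Now H_k = ker ∂_k / im ∂_{k+1}, so:

  H_0: rank C_0 − rank ∂_1 = 4 − 3 = 1, and the invariant factors of ∂_1 are all 1, so H_0 ≅ Z.
  H_1: rank ker ∂_1 − rank ∂_2 = (6 − 3) − 3 = 0, and the invariant factors of ∂_2 are all 1, so H_1 ≅ 0.
  H_2: rank ker ∂_2 − rank ∂_3 = (4 − 3) − 0 = 1, and there is no ∂_3, so H_2 ≅ Z.

H_0 = Z,  H_1 = 0,  H_2 = Z.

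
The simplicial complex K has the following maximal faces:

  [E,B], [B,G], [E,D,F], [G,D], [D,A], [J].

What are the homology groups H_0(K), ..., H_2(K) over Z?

H_0 ≅ Z^2,  H_1 ≅ Z,  H_2 = 0.

Fix the vertex order A < B < D < E < F < G < J and write every simplex with vertices in increasing order. Then dim K = 2 and the simplices of K are:

  0-simplices (7): A, B, D, E, F, G, J
  1-simplices (7): AD, BE, BG, DE, DF, DG, EF
  2-simplices (1): DEF

so the chain groups are C_0 ≅ Z^7, C_1 ≅ Z^7, C_2 ≅ Z^1.

Boundary ∂_1: C_1 → C_0 sends each edge [p,q] (with p < q) to q − p.
As a 7×7 matrix over Z this has rank 5, with invariant factors (1,1,1,1,1).

Boundary ∂_2: C_2 → C_1 acts by ∂[p,q,r] = [q,r] − [p,r] + [p,q]. For instance
  ∂DEF = EF − DF + DE.
The 7×1 boundary matrix has rank 1 and Smith normal form diag(1).

Reading off H_k = ker ∂_k / im ∂_{k+1}:

  H_0: rank C_0 − rank ∂_1 = 7 − 5 = 2, and the invariant factors of ∂_1 are all 1, so H_0 ≅ Z^2.
  H_1: rank ker ∂_1 − rank ∂_2 = (7 − 5) − 1 = 1, and the invariant factors of ∂_2 are all 1, so H_1 ≅ Z.
  H_2: rank ker ∂_2 − rank ∂_3 = (1 − 1) − 0 = 0, and there is no ∂_3, so H_2 ≅ 0.

As a check, the Euler characteristic is 7 − 7 + 1 = 1, which agrees with 2 − 1 + 0 = 1.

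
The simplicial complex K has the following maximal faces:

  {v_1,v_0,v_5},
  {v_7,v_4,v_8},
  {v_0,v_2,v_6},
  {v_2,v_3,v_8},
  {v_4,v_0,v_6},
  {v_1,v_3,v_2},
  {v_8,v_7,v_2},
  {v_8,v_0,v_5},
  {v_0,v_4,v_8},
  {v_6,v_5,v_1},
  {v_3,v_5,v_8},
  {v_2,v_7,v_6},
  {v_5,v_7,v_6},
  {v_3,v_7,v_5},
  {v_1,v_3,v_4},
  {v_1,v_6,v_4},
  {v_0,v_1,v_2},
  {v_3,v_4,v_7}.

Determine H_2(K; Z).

K has 9 vertices, 27 edges, 18 triangles.
rank ∂_2 = 18, rank ∂_3 = 0 ⇒ b_2 = 18 − 18 − 0 = 0. So H_2 ≅ 0.

H_2 ≅ 0.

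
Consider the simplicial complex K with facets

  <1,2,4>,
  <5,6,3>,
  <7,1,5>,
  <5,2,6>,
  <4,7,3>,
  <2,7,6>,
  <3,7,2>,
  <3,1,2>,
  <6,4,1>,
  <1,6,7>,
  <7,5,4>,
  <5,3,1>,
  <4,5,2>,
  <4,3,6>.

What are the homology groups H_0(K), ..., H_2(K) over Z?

H_0 = Z,  H_1 = Z^2,  H_2 = Z.

Order the vertices as 1 < 2 < 3 < 4 < 5 < 6 < 7. Listing each simplex with vertices in this order, K has dimension 2 with simplices:

  0-simplices (7): [1], [2], [3], [4], [5], [6], [7]
  1-simplices (21): [1,2], [1,3], [1,4], [1,5], [1,6], [1,7], [2,3], [2,4], [2,5], [2,6], [2,7], [3,4], [3,5], [3,6], [3,7], [4,5], [4,6], [4,7], [5,6], [5,7], [6,7]
  2-simplices (14): [1,2,3], [1,2,4], [1,3,5], [1,4,6], [1,5,7], [1,6,7], [2,3,7], [2,4,5], [2,5,6], [2,6,7], [3,4,6], [3,4,7], [3,5,6], [4,5,7]

Hence C_0 ≅ Z^7, C_1 ≅ Z^21, C_2 ≅ Z^14.

The boundary map ∂_1: C_1 → C_0 is given by ∂[p,q] = [q] − [p]. For instance
  ∂[4,5] = [5] − [4].
This gives a 7×21 integer matrix of rank 6; reducing to Smith normal form yields diagonal entries (1,1,1,1,1,1).

Boundary ∂_2: C_2 → C_1 acts by ∂[p,q,r] = [q,r] − [p,r] + [p,q]. For instance
  ∂[4,5,7] = [5,7] − [4,7] + [4,5],
  ∂[1,4,6] = [4,6] − [1,6] + [1,4].
As a 21×14 matrix over Z this has rank 13, with invariant factors (1,1,1,1,1,1,1,1,1,1,1,1,1).

Now H_k = ker ∂_k / im ∂_{k+1}, so:

  H_0: rank C_0 − rank ∂_1 = 7 − 6 = 1, and the invariant factors of ∂_1 are all 1, so H_0 = Z.
  H_1: rank ker ∂_1 − rank ∂_2 = (21 − 6) − 13 = 2, and the invariant factors of ∂_2 are all 1, so H_1 = Z^2.
  H_2: rank ker ∂_2 − rank ∂_3 = (14 − 13) − 0 = 1, and there is no ∂_3, so H_2 = Z.

As a check, the Euler characteristic is 7 − 21 + 14 = 0, which agrees with 1 − 2 + 1 = 0.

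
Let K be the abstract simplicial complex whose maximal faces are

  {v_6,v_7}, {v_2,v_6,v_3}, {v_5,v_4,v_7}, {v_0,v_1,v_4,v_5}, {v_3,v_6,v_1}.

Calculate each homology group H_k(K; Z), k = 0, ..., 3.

H_0 ≅ Z,  H_1 ≅ Z,  H_2 = 0,  H_3 = 0.

Take the total order v_0 < v_1 < v_2 < v_3 < v_4 < v_5 < v_6 < v_7 on the vertex set. Then K (dimension 3) consists of the simplices:

  0-simplices (8): [v_0], [v_1], [v_2], [v_3], [v_4], [v_5], [v_6], [v_7]
  1-simplices (14): [v_0,v_1], [v_0,v_4], [v_0,v_5], [v_1,v_3], [v_1,v_4], [v_1,v_5], [v_1,v_6], [v_2,v_3], [v_2,v_6], [v_3,v_6], [v_4,v_5], [v_4,v_7], [v_5,v_7], [v_6,v_7]
  2-simplices (7): [v_0,v_1,v_4], [v_0,v_1,v_5], [v_0,v_4,v_5], [v_1,v_3,v_6], [v_1,v_4,v_5], [v_2,v_3,v_6], [v_4,v_5,v_7]
  3-simplices (1): [v_0,v_1,v_4,v_5]

so the chain groups are C_0 ≅ Z^8, C_1 ≅ Z^14, C_2 ≅ Z^7, C_3 ≅ Z^1.

The boundary map ∂_1: C_1 → C_0 sends each edge [p,q] (with p < q) to q − p. For instance
  ∂[v_3,v_6] = [v_6] − [v_3].
This gives a 8×14 integer matrix of rank 7; reducing to Smith normal form yields diagonal entries (1,1,1,1,1,1,1).

The boundary map ∂_2: C_2 → C_1 sends each 2-simplex [p,q,r] to [q,r] − [p,r] + [p,q]. For instance
  ∂[v_0,v_1,v_5] = [v_1,v_5] − [v_0,v_5] + [v_0,v_1],
  ∂[v_4,v_5,v_7] = [v_5,v_7] − [v_4,v_7] + [v_4,v_5].
This gives a 14×7 integer matrix of rank 6; reducing to Smith normal form yields diagonal entries (1,1,1,1,1,1).

Boundary ∂_3: C_3 → C_2 sends each 3-simplex σ to the alternating sum Σ_i (−1)^i (σ with its i-th vertex removed). For instance
  ∂[v_0,v_1,v_4,v_5] = [v_1,v_4,v_5] − [v_0,v_4,v_5] + [v_0,v_1,v_5] − [v_0,v_1,v_4].
As a 7×1 matrix over Z this has rank 1, with invariant factors (1).

Computing H_k = (kernel of ∂_k) / (image of ∂_{k+1}):

  H_0: rank C_0 − rank ∂_1 = 8 − 7 = 1, and the invariant factors of ∂_1 are all 1, so H_0 ≅ Z.
  H_1: rank ker ∂_1 − rank ∂_2 = (14 − 7) − 6 = 1, and the invariant factors of ∂_2 are all 1, so H_1 ≅ Z.
  H_2: rank ker ∂_2 − rank ∂_3 = (7 − 6) − 1 = 0, and the invariant factors of ∂_3 are all 1, so H_2 ≅ 0.
  H_3: rank ker ∂_3 − rank ∂_4 = (1 − 1) − 0 = 0, and there is no ∂_4, so H_3 ≅ 0.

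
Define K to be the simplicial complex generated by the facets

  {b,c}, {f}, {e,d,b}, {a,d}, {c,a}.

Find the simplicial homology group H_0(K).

H_0 = Z^2.

Take the total order a < b < c < d < e < f on the vertex set. Then K (dimension 2) consists of the simplices:

  0-simplices (6): a, b, c, d, e, f
  1-simplices (6): ac, ad, bc, bd, be, de
  2-simplices (1): bde

Hence C_0 ≅ Z^6, C_1 ≅ Z^6, C_2 ≅ Z^1.

Boundary ∂_1: C_1 → C_0 maps an edge to its endpoints' difference, ∂[p,q] = q − p. For instance
  ∂ac = c − a.
This gives a 6×6 integer matrix of rank 4; reducing to Smith normal form yields diagonal entries (1,1,1,1).

Boundary ∂_2: C_2 → C_1 sends each 2-simplex [p,q,r] to [q,r] − [p,r] + [p,q]. For instance
  ∂bde = de − be + bd.
The resulting 6×1 matrix has rank 1, and its Smith normal form has invariant factors (1).

From H_k ≅ ker(∂_k) / im(∂_{k+1}) we obtain:

  H_0: rank C_0 − rank ∂_1 = 6 − 4 = 2, and the invariant factors of ∂_1 are all 1, so H_0 = Z^2.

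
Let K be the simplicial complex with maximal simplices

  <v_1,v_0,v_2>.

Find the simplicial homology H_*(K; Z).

H_0 = Z,  H_1 = 0,  H_2 = 0.

Take the total order v_0 < v_1 < v_2 on the vertex set. Then K (dimension 2) consists of the simplices:

  0-simplices (3): [v_0], [v_1], [v_2]
  1-simplices (3): [v_0,v_1], [v_0,v_2], [v_1,v_2]
  2-simplices (1): [v_0,v_1,v_2]

giving chain groups C_0 ≅ Z^3, C_1 ≅ Z^3, C_2 ≅ Z^1.

∂_1: C_1 → C_0 is given by ∂[p,q] = [q] − [p].
The resulting 3×3 matrix has rank 2, and its Smith normal form has invariant factors (1,1).

The boundary map ∂_2: C_2 → C_1 acts by ∂[p,q,r] = [q,r] − [p,r] + [p,q]. For instance
  ∂[v_0,v_1,v_2] = [v_1,v_2] − [v_0,v_2] + [v_0,v_1].
As a 3×1 matrix over Z this has rank 1, with invariant factors (1).

Now H_k = ker ∂_k / im ∂_{k+1}, so:

  H_0: rank C_0 − rank ∂_1 = 3 − 2 = 1, and the invariant factors of ∂_1 are all 1, so H_0 = Z.
  H_1: rank ker ∂_1 − rank ∂_2 = (3 − 2) − 1 = 0, and the invariant factors of ∂_2 are all 1, so H_1 = 0.
  H_2: rank ker ∂_2 − rank ∂_3 = (1 − 1) − 0 = 0, and there is no ∂_3, so H_2 = 0.

As a check, the Euler characteristic is 3 − 3 + 1 = 1, which agrees with 1 − 0 + 0 = 1.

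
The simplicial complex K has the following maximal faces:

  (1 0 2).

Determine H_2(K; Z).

H_2 ≅ 0.

Take the total order 0 < 1 < 2 on the vertex set. Then K (dimension 2) consists of the simplices:

  0-simplices (3): [0], [1], [2]
  1-simplices (3): [0,1], [0,2], [1,2]
  2-simplices (1): [0,1,2]

so the chain groups are C_0 ≅ Z^3, C_1 ≅ Z^3, C_2 ≅ Z^1.

Boundary ∂_1: C_1 → C_0 maps an edge to its endpoints' difference, ∂[p,q] = q − p. For instance
  ∂[1,2] = [2] − [1].
This gives a 3×3 integer matrix of rank 2; reducing to Smith normal form yields diagonal entries (1,1).

The boundary map ∂_2: C_2 → C_1 acts by ∂[p,q,r] = [q,r] − [p,r] + [p,q]. For instance
  ∂[0,1,2] = [1,2] − [0,2] + [0,1].
As a 3×1 matrix over Z this has rank 1, with invariant factors (1).

Now H_k = ker ∂_k / im ∂_{k+1}, so:

  H_2: rank ker ∂_2 − rank ∂_3 = (1 − 1) − 0 = 0, and there is no ∂_3, so H_2 = 0.

(K is a triangulation of the 2-simplex.)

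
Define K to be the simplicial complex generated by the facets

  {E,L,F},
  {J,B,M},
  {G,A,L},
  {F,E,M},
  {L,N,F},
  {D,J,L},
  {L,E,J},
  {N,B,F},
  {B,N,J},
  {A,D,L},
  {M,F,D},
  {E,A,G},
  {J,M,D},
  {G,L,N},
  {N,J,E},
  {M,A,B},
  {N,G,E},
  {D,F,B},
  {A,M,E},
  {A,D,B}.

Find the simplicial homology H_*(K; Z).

Fix the vertex order A < B < D < E < F < G < J < L < M < N and write every simplex with vertices in increasing order. Then dim K = 2 and the simplices of K are:

  0-simplices (10): A, B, D, E, F, G, J, L, M, N
  1-simplices (30): AB, AD, AE, AG, AL, AM, BD, BF, BJ, BM, BN, DF, DJ, DL, DM, EF, EG, EJ, EL, EM, EN, FL, FM, FN, GL, GN, JL, JM, JN, LN
  2-simplices (20): ABD, ABM, ADL, AEG, AEM, AGL, BDF, BFN, BJM, BJN, DFM, DJL, DJM, EFL, EFM, EGN, EJL, EJN, FLN, GLN

Hence C_0 ≅ Z^10, C_1 ≅ Z^30, C_2 ≅ Z^20.

Boundary ∂_1: C_1 → C_0 sends each edge [p,q] (with p < q) to q − p. For instance
  ∂DF = F − D.
This gives a 10×30 integer matrix of rank 9; reducing to Smith normal form yields diagonal entries (1,1,1,1,1,1,1,1,1).

∂_2: C_2 → C_1 acts by ∂[p,q,r] = [q,r] − [p,r] + [p,q]. For instance
  ∂BDF = DF − BF + BD,
  ∂BJN = JN − BN + BJ.
The 30×20 boundary matrix has rank 20 and Smith normal form diag(1,1,1,1,1,1,1,1,1,1,1,1,1,1,1,1,1,1,1,2).

Now H_k = ker ∂_k / im ∂_{k+1}, so:

  H_0: rank C_0 − rank ∂_1 = 10 − 9 = 1, and the invariant factors of ∂_1 are all 1, so H_0 ≅ Z.
  H_1: rank ker ∂_1 − rank ∂_2 = (30 − 9) − 20 = 1, and ∂_2 has invariant factor 2 > 1, so H_1 ≅ Z ⊕ Z/2Z.
  H_2: rank ker ∂_2 − rank ∂_3 = (20 − 20) − 0 = 0, and there is no ∂_3, so H_2 ≅ 0.

As a check, the Euler characteristic is 10 − 30 + 20 = 0, which agrees with 1 − 1 + 0 = 0.
(K is a triangulation of the Klein bottle.)

H_0 = Z,  H_1 = Z ⊕ Z/2Z,  H_2 = 0.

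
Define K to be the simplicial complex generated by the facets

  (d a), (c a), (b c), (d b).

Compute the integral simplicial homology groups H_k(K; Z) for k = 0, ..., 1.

H_0 ≅ Z,  H_1 ≅ Z.

We work with the vertex ordering a < b < c < d. The simplices of K, each written with vertices in increasing order, are:

  0-simplices (4): a, b, c, d
  1-simplices (4): ac, ad, bc, bd

so the chain groups are C_0 ≅ Z^4, C_1 ≅ Z^4.

∂_1: C_1 → C_0 maps an edge to its endpoints' difference, ∂[p,q] = q − p. For instance
  ∂bc = c − b.
The 4×4 boundary matrix has rank 3 and Smith normal form diag(1,1,1).

Computing H_k = (kernel of ∂_k) / (image of ∂_{k+1}):

  H_0: rank C_0 − rank ∂_1 = 4 − 3 = 1, and the invariant factors of ∂_1 are all 1, so H_0 ≅ Z.
  H_1: rank ker ∂_1 − rank ∂_2 = (4 − 3) − 0 = 1, and there is no ∂_2, so H_1 ≅ Z.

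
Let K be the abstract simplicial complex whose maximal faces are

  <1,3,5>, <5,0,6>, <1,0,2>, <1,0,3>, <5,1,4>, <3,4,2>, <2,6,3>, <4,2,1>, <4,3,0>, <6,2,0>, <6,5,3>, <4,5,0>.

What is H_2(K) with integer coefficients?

H_2 ≅ 0.

We work with the vertex ordering 0 < 1 < 2 < 3 < 4 < 5 < 6. The simplices of K, each written with vertices in increasing order, are:

  0-simplices (7): [0], [1], [2], [3], [4], [5], [6]
  1-simplices (18): [0,1], [0,2], [0,3], [0,4], [0,5], [0,6], [1,2], [1,3], [1,4], [1,5], [2,3], [2,4], [2,6], [3,4], [3,5], [3,6], [4,5], [5,6]
  2-simplices (12): [0,1,2], [0,1,3], [0,2,6], [0,3,4], [0,4,5], [0,5,6], [1,2,4], [1,3,5], [1,4,5], [2,3,4], [2,3,6], [3,5,6]

Hence C_0 ≅ Z^7, C_1 ≅ Z^18, C_2 ≅ Z^12.

Boundary ∂_1: C_1 → C_0 is given by ∂[p,q] = [q] − [p].
This gives a 7×18 integer matrix of rank 6; reducing to Smith normal form yields diagonal entries (1,1,1,1,1,1).

Boundary ∂_2: C_2 → C_1 acts by ∂[p,q,r] = [q,r] − [p,r] + [p,q]. For instance
  ∂[0,2,6] = [2,6] − [0,6] + [0,2],
  ∂[0,1,2] = [1,2] − [0,2] + [0,1].
The 18×12 boundary matrix has rank 12 and Smith normal form diag(1,1,1,1,1,1,1,1,1,1,1,2).

Computing H_k = (kernel of ∂_k) / (image of ∂_{k+1}):

  H_2: rank ker ∂_2 − rank ∂_3 = (12 − 12) − 0 = 0, and there is no ∂_3, so H_2 ≅ 0.

(K is a triangulation of the real projective plane RP^2.)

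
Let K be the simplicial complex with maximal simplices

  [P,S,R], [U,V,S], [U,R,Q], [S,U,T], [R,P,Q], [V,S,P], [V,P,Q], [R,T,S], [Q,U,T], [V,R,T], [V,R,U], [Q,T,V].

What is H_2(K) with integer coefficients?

Take the total order P < Q < R < S < T < U < V on the vertex set. Then K (dimension 2) consists of the simplices:

  0-simplices (7): P, Q, R, S, T, U, V
  1-simplices (18): PQ, PR, PS, PV, QR, QT, QU, QV, RS, RT, RU, RV, ST, SU, SV, TU, TV, UV
  2-simplices (12): PQR, PQV, PRS, PSV, QRU, QTU, QTV, RST, RTV, RUV, STU, SUV

so the chain groups are C_0 ≅ Z^7, C_1 ≅ Z^18, C_2 ≅ Z^12.

∂_1: C_1 → C_0 maps an edge to its endpoints' difference, ∂[p,q] = q − p.
This gives a 7×18 integer matrix of rank 6; reducing to Smith normal form yields diagonal entries (1,1,1,1,1,1).

The boundary map ∂_2: C_2 → C_1 sends each 2-simplex [p,q,r] to [q,r] − [p,r] + [p,q]. For instance
  ∂QTU = TU − QU + QT,
  ∂RTV = TV − RV + RT.
This gives a 18×12 integer matrix of rank 12; reducing to Smith normal form yields diagonal entries (1,1,1,1,1,1,1,1,1,1,1,2).

Reading off H_k = ker ∂_k / im ∂_{k+1}:

  H_2: rank ker ∂_2 − rank ∂_3 = (12 − 12) − 0 = 0, and there is no ∂_3, so H_2 ≅ 0.

H_2 ≅ 0.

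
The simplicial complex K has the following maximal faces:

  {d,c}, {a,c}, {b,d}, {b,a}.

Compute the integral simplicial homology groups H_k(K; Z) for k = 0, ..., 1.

H_0 = Z,  H_1 = Z.

Order the vertices as a < b < c < d. Listing each simplex with vertices in this order, K has dimension 1 with simplices:

  0-simplices (4): a, b, c, d
  1-simplices (4): ab, ac, bd, cd

giving chain groups C_0 ≅ Z^4, C_1 ≅ Z^4.

∂_1: C_1 → C_0 is given by ∂[p,q] = [q] − [p]. For instance
  ∂bd = d − b.
As a 4×4 matrix over Z this has rank 3, with invariant factors (1,1,1).

Now H_k = ker ∂_k / im ∂_{k+1}, so:

  H_0: rank C_0 − rank ∂_1 = 4 − 3 = 1, and the invariant factors of ∂_1 are all 1, so H_0 = Z.
  H_1: rank ker ∂_1 − rank ∂_2 = (4 − 3) − 0 = 1, and there is no ∂_2, so H_1 = Z.

As a check, the Euler characteristic is 4 − 4 = 0, which agrees with 1 − 1 = 0.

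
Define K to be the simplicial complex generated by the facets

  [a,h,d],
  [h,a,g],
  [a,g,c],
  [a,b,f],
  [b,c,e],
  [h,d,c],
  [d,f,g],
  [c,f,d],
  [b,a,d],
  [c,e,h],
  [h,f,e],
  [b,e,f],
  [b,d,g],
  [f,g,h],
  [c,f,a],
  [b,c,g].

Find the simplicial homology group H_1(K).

Fix the vertex order a < b < c < d < e < f < g < h and write every simplex with vertices in increasing order. Then dim K = 2 and the simplices of K are:

  0-simplices (8): a, b, c, d, e, f, g, h
  1-simplices (24): ab, ac, ad, af, ag, ah, bc, bd, be, bf, bg, cd, ce, cf, cg, ch, df, dg, dh, ef, eh, fg, fh, gh
  2-simplices (16): abd, abf, acf, acg, adh, agh, bce, bcg, bdg, bef, cdf, cdh, ceh, dfg, efh, fgh

so the chain groups are C_0 ≅ Z^8, C_1 ≅ Z^24, C_2 ≅ Z^16.

Boundary ∂_1: C_1 → C_0 sends each edge [p,q] (with p < q) to q − p.
This gives a 8×24 integer matrix of rank 7; reducing to Smith normal form yields diagonal entries (1,1,1,1,1,1,1).

Boundary ∂_2: C_2 → C_1 maps a triangle to the signed sum of its edges. For instance
  ∂abf = bf − af + ab,
  ∂adh = dh − ah + ad.
The resulting 24×16 matrix has rank 15, and its Smith normal form has invariant factors (1,1,1,1,1,1,1,1,1,1,1,1,1,1,1).

From H_k ≅ ker(∂_k) / im(∂_{k+1}) we obtain:

  H_1: rank ker ∂_1 − rank ∂_2 = (24 − 7) − 15 = 2, and the invariant factors of ∂_2 are all 1, so H_1 ≅ Z^2.

H_1 = Z^2.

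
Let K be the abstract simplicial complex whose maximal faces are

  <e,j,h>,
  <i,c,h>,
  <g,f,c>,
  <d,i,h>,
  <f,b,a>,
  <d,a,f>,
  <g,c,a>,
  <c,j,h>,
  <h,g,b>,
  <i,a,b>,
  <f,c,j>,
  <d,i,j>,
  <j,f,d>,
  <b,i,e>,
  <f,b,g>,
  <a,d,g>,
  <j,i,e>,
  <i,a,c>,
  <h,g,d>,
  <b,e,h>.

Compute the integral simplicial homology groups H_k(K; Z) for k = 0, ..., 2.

H_0 = Z,  H_1 = Z ⊕ Z/2,  H_2 = 0.

K has 10 vertices, 30 edges, 20 triangles.
rank ∂_0 = 0, rank ∂_1 = 9 ⇒ b_0 = 10 − 0 − 9 = 1; all invariant factors of ∂_1 are 1 so no torsion. So H_0 = Z.
rank ∂_1 = 9, rank ∂_2 = 20 ⇒ b_1 = 30 − 9 − 20 = 1; ∂_2 has invariant factor(s) [2] giving torsion. So H_1 = Z ⊕ Z/2.
rank ∂_2 = 20, rank ∂_3 = 0 ⇒ b_2 = 20 − 20 − 0 = 0. So H_2 = 0.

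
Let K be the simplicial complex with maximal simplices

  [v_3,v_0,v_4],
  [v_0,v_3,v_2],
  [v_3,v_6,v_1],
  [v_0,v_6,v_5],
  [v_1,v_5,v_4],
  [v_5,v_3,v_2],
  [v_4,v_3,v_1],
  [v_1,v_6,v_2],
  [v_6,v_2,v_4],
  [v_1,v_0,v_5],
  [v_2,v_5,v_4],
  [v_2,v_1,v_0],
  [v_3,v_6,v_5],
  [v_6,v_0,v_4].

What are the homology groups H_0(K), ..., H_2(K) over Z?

We work with the vertex ordering v_0 < v_1 < v_2 < v_3 < v_4 < v_5 < v_6. The simplices of K, each written with vertices in increasing order, are:

  0-simplices (7): [v_0], [v_1], [v_2], [v_3], [v_4], [v_5], [v_6]
  1-simplices (21): (21 of them)
  2-simplices (14): (14 of them)

so the chain groups are C_0 ≅ Z^7, C_1 ≅ Z^21, C_2 ≅ Z^14.

Boundary ∂_1: C_1 → C_0 maps an edge to its endpoints' difference, ∂[p,q] = q − p. For instance
  ∂[v_1,v_6] = [v_6] − [v_1].
The 7×21 boundary matrix has rank 6 and Smith normal form diag(1,1,1,1,1,1).

The boundary map ∂_2: C_2 → C_1 acts by ∂[p,q,r] = [q,r] − [p,r] + [p,q]. For instance
  ∂[v_0,v_3,v_4] = [v_3,v_4] − [v_0,v_4] + [v_0,v_3],
  ∂[v_0,v_5,v_6] = [v_5,v_6] − [v_0,v_6] + [v_0,v_5].
This gives a 21×14 integer matrix of rank 13; reducing to Smith normal form yields diagonal entries (1,1,1,1,1,1,1,1,1,1,1,1,1).

Reading off H_k = ker ∂_k / im ∂_{k+1}:

  H_0: rank C_0 − rank ∂_1 = 7 − 6 = 1, and the invariant factors of ∂_1 are all 1, so H_0 ≅ Z.
  H_1: rank ker ∂_1 − rank ∂_2 = (21 − 6) − 13 = 2, and the invariant factors of ∂_2 are all 1, so H_1 ≅ Z^2.
  H_2: rank ker ∂_2 − rank ∂_3 = (14 − 13) − 0 = 1, and there is no ∂_3, so H_2 ≅ Z.

(K is a triangulation of the torus T^2.)

H_0 = Z,  H_1 = Z^2,  H_2 = Z.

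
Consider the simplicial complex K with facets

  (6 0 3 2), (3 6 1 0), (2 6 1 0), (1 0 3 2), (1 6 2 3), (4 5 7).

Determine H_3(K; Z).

Order the vertices as 0 < 1 < 2 < 3 < 4 < 5 < 6 < 7. Listing each simplex with vertices in this order, K has dimension 3 with simplices:

  0-simplices (8): [0], [1], [2], [3], [4], [5], [6], [7]
  1-simplices (13): [0,1], [0,2], [0,3], [0,6], [1,2], [1,3], [1,6], [2,3], [2,6], [3,6], [4,5], [4,7], [5,7]
  2-simplices (11): [0,1,2], [0,1,3], [0,1,6], [0,2,3], [0,2,6], [0,3,6], [1,2,3], [1,2,6], [1,3,6], [2,3,6], [4,5,7]
  3-simplices (5): [0,1,2,3], [0,1,2,6], [0,1,3,6], [0,2,3,6], [1,2,3,6]

Hence C_0 ≅ Z^8, C_1 ≅ Z^13, C_2 ≅ Z^11, C_3 ≅ Z^5.

∂_1: C_1 → C_0 maps an edge to its endpoints' difference, ∂[p,q] = q − p. For instance
  ∂[4,5] = [5] − [4].
This gives a 8×13 integer matrix of rank 6; reducing to Smith normal form yields diagonal entries (1,1,1,1,1,1).

Boundary ∂_2: C_2 → C_1 acts by ∂[p,q,r] = [q,r] − [p,r] + [p,q]. For instance
  ∂[0,3,6] = [3,6] − [0,6] + [0,3],
  ∂[0,2,3] = [2,3] − [0,3] + [0,2].
As a 13×11 matrix over Z this has rank 7, with invariant factors (1,1,1,1,1,1,1).

The boundary map ∂_3: C_3 → C_2 sends each 3-simplex σ to the alternating sum Σ_i (−1)^i (σ with its i-th vertex removed). For instance
  ∂[0,1,2,6] = [1,2,6] − [0,2,6] + [0,1,6] − [0,1,2],
  ∂[0,1,2,3] = [1,2,3] − [0,2,3] + [0,1,3] − [0,1,2].
The 11×5 boundary matrix has rank 4 and Smith normal form diag(1,1,1,1).

From H_k ≅ ker(∂_k) / im(∂_{k+1}) we obtain:

  H_3: rank ker ∂_3 − rank ∂_4 = (5 − 4) − 0 = 1, and there is no ∂_4, so H_3 ≅ Z.

H_3 ≅ Z.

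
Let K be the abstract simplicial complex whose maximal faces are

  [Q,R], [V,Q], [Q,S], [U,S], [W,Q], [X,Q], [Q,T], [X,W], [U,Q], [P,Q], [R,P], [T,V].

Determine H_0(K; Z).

H_0 = Z.

Fix the vertex order P < Q < R < S < T < U < V < W < X and write every simplex with vertices in increasing order. Then dim K = 1 and the simplices of K are:

  0-simplices (9): P, Q, R, S, T, U, V, W, X
  1-simplices (12): PQ, PR, QR, QS, QT, QU, QV, QW, QX, SU, TV, WX

Hence C_0 ≅ Z^9, C_1 ≅ Z^12.

Boundary ∂_1: C_1 → C_0 maps an edge to its endpoints' difference, ∂[p,q] = q − p. For instance
  ∂QS = S − Q.
The resulting 9×12 matrix has rank 8, and its Smith normal form has invariant factors (1,1,1,1,1,1,1,1).

From H_k ≅ ker(∂_k) / im(∂_{k+1}) we obtain:

  H_0: rank C_0 − rank ∂_1 = 9 − 8 = 1, and the invariant factors of ∂_1 are all 1, so H_0 ≅ Z.

(K is a triangulation of a wedge of 4 circles.)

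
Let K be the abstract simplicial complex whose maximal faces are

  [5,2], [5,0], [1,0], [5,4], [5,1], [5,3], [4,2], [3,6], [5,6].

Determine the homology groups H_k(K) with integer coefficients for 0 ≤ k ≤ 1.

Take the total order 0 < 1 < 2 < 3 < 4 < 5 < 6 on the vertex set. Then K (dimension 1) consists of the simplices:

  0-simplices (7): [0], [1], [2], [3], [4], [5], [6]
  1-simplices (9): [0,1], [0,5], [1,5], [2,4], [2,5], [3,5], [3,6], [4,5], [5,6]

giving chain groups C_0 ≅ Z^7, C_1 ≅ Z^9.

The boundary map ∂_1: C_1 → C_0 sends each edge [p,q] (with p < q) to q − p.
The resulting 7×9 matrix has rank 6, and its Smith normal form has invariant factors (1,1,1,1,1,1).

From H_k ≅ ker(∂_k) / im(∂_{k+1}) we obtain:

  H_0: rank C_0 − rank ∂_1 = 7 − 6 = 1, and the invariant factors of ∂_1 are all 1, so H_0 ≅ Z.
  H_1: rank ker ∂_1 − rank ∂_2 = (9 − 6) − 0 = 3, and there is no ∂_2, so H_1 ≅ Z^3.

(K is a triangulation of a wedge of 3 circles.)

H_0 ≅ Z,  H_1 ≅ Z^3.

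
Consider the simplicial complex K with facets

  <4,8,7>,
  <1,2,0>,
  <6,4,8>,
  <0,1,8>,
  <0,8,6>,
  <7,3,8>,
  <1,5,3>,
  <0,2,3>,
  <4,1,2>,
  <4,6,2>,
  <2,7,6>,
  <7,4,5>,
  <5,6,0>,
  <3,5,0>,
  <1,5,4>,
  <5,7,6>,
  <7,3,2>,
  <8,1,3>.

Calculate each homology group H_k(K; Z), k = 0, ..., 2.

H_0 ≅ Z,  H_1 ≅ Z ⊕ Z/2Z,  H_2 = 0.

Fix the vertex order 0 < 1 < 2 < 3 < 4 < 5 < 6 < 7 < 8 and write every simplex with vertices in increasing order. Then dim K = 2 and the simplices of K are:

  0-simplices (9): [0], [1], [2], [3], [4], [5], [6], [7], [8]
  1-simplices (27): (27 of them)
  2-simplices (18): [0,1,2], [0,1,8], [0,2,3], [0,3,5], [0,5,6], [0,6,8], [1,2,4], [1,3,5], [1,3,8], [1,4,5], [2,3,7], [2,4,6], [2,6,7], [3,7,8], [4,5,7], [4,6,8], [4,7,8], [5,6,7]

Hence C_0 ≅ Z^9, C_1 ≅ Z^27, C_2 ≅ Z^18.

∂_1: C_1 → C_0 is given by ∂[p,q] = [q] − [p]. For instance
  ∂[2,3] = [3] − [2].
The 9×27 boundary matrix has rank 8 and Smith normal form diag(1,1,1,1,1,1,1,1).

∂_2: C_2 → C_1 acts by ∂[p,q,r] = [q,r] − [p,r] + [p,q]. For instance
  ∂[0,3,5] = [3,5] − [0,5] + [0,3],
  ∂[1,3,5] = [3,5] − [1,5] + [1,3].
The resulting 27×18 matrix has rank 18, and its Smith normal form has invariant factors (1,1,1,1,1,1,1,1,1,1,1,1,1,1,1,1,1,2).

Now H_k = ker ∂_k / im ∂_{k+1}, so:

  H_0: rank C_0 − rank ∂_1 = 9 − 8 = 1, and the invariant factors of ∂_1 are all 1, so H_0 = Z.
  H_1: rank ker ∂_1 − rank ∂_2 = (27 − 8) − 18 = 1, and ∂_2 has invariant factor 2 > 1, so H_1 = Z ⊕ Z/2Z.
  H_2: rank ker ∂_2 − rank ∂_3 = (18 − 18) − 0 = 0, and there is no ∂_3, so H_2 = 0.

(K is a triangulation of the Klein bottle.)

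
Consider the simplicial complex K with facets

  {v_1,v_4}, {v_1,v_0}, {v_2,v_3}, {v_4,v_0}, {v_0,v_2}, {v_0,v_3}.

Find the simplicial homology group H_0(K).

H_0 = Z.

We work with the vertex ordering v_0 < v_1 < v_2 < v_3 < v_4. The simplices of K, each written with vertices in increasing order, are:

  0-simplices (5): [v_0], [v_1], [v_2], [v_3], [v_4]
  1-simplices (6): [v_0,v_1], [v_0,v_2], [v_0,v_3], [v_0,v_4], [v_1,v_4], [v_2,v_3]

giving chain groups C_0 ≅ Z^5, C_1 ≅ Z^6.

∂_1: C_1 → C_0 is given by ∂[p,q] = [q] − [p]. For instance
  ∂[v_0,v_1] = [v_1] − [v_0].
This gives a 5×6 integer matrix of rank 4; reducing to Smith normal form yields diagonal entries (1,1,1,1).

Now H_k = ker ∂_k / im ∂_{k+1}, so:

  H_0: rank C_0 − rank ∂_1 = 5 − 4 = 1, and the invariant factors of ∂_1 are all 1, so H_0 ≅ Z.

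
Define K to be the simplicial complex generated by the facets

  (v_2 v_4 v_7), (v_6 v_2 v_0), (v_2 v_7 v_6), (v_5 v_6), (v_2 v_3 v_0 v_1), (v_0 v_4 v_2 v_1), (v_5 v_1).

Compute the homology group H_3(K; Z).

Fix the vertex order v_0 < v_1 < v_2 < v_3 < v_4 < v_5 < v_6 < v_7 and write every simplex with vertices in increasing order. Then dim K = 3 and the simplices of K are:

  0-simplices (8): [v_0], [v_1], [v_2], [v_3], [v_4], [v_5], [v_6], [v_7]
  1-simplices (16): (16 of them)
  2-simplices (10): [v_0,v_1,v_2], [v_0,v_1,v_3], [v_0,v_1,v_4], [v_0,v_2,v_3], [v_0,v_2,v_4], [v_0,v_2,v_6], [v_1,v_2,v_3], [v_1,v_2,v_4], [v_2,v_4,v_7], [v_2,v_6,v_7]
  3-simplices (2): [v_0,v_1,v_2,v_3], [v_0,v_1,v_2,v_4]

Hence C_0 ≅ Z^8, C_1 ≅ Z^16, C_2 ≅ Z^10, C_3 ≅ Z^2.

The boundary map ∂_1: C_1 → C_0 sends each edge [p,q] (with p < q) to q − p. For instance
  ∂[v_6,v_7] = [v_7] − [v_6].
As a 8×16 matrix over Z this has rank 7, with invariant factors (1,1,1,1,1,1,1).

The boundary map ∂_2: C_2 → C_1 acts by ∂[p,q,r] = [q,r] − [p,r] + [p,q]. For instance
  ∂[v_2,v_4,v_7] = [v_4,v_7] − [v_2,v_7] + [v_2,v_4],
  ∂[v_1,v_2,v_3] = [v_2,v_3] − [v_1,v_3] + [v_1,v_2].
As a 16×10 matrix over Z this has rank 8, with invariant factors (1,1,1,1,1,1,1,1).

The boundary map ∂_3: C_3 → C_2 sends each 3-simplex σ to the alternating sum Σ_i (−1)^i (σ with its i-th vertex removed). For instance
  ∂[v_0,v_1,v_2,v_4] = [v_1,v_2,v_4] − [v_0,v_2,v_4] + [v_0,v_1,v_4] − [v_0,v_1,v_2],
  ∂[v_0,v_1,v_2,v_3] = [v_1,v_2,v_3] − [v_0,v_2,v_3] + [v_0,v_1,v_3] − [v_0,v_1,v_2].
The 10×2 boundary matrix has rank 2 and Smith normal form diag(1,1).

From H_k ≅ ker(∂_k) / im(∂_{k+1}) we obtain:

  H_3: rank ker ∂_3 − rank ∂_4 = (2 − 2) − 0 = 0, and there is no ∂_4, so H_3 ≅ 0.

H_3 = 0.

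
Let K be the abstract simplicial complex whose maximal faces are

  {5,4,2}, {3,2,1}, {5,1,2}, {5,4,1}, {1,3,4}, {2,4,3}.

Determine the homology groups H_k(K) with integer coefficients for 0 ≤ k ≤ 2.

H_0 ≅ Z,  H_1 = 0,  H_2 ≅ Z.

Take the total order 1 < 2 < 3 < 4 < 5 on the vertex set. Then K (dimension 2) consists of the simplices:

  0-simplices (5): [1], [2], [3], [4], [5]
  1-simplices (9): [1,2], [1,3], [1,4], [1,5], [2,3], [2,4], [2,5], [3,4], [4,5]
  2-simplices (6): [1,2,3], [1,2,5], [1,3,4], [1,4,5], [2,3,4], [2,4,5]

so the chain groups are C_0 ≅ Z^5, C_1 ≅ Z^9, C_2 ≅ Z^6.

∂_1: C_1 → C_0 sends each edge [p,q] (with p < q) to q − p. For instance
  ∂[4,5] = [5] − [4].
This gives a 5×9 integer matrix of rank 4; reducing to Smith normal form yields diagonal entries (1,1,1,1).

The boundary map ∂_2: C_2 → C_1 sends each 2-simplex [p,q,r] to [q,r] − [p,r] + [p,q]. For instance
  ∂[1,3,4] = [3,4] − [1,4] + [1,3],
  ∂[1,4,5] = [4,5] − [1,5] + [1,4].
As a 9×6 matrix over Z this has rank 5, with invariant factors (1,1,1,1,1).

Reading off H_k = ker ∂_k / im ∂_{k+1}:

  H_0: rank C_0 − rank ∂_1 = 5 − 4 = 1, and the invariant factors of ∂_1 are all 1, so H_0 ≅ Z.
  H_1: rank ker ∂_1 − rank ∂_2 = (9 − 4) − 5 = 0, and the invariant factors of ∂_2 are all 1, so H_1 ≅ 0.
  H_2: rank ker ∂_2 − rank ∂_3 = (6 − 5) − 0 = 1, and there is no ∂_3, so H_2 ≅ Z.

As a check, the Euler characteristic is 5 − 9 + 6 = 2, which agrees with 1 − 0 + 1 = 2.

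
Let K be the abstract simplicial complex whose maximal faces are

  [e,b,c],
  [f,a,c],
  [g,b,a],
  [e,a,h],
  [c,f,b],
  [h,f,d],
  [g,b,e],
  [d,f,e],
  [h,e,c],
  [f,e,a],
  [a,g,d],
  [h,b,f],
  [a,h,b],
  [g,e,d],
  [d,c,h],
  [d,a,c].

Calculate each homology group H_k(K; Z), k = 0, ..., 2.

We work with the vertex ordering a < b < c < d < e < f < g < h. The simplices of K, each written with vertices in increasing order, are:

  0-simplices (8): a, b, c, d, e, f, g, h
  1-simplices (24): ab, ac, ad, ae, af, ag, ah, bc, be, bf, bg, bh, cd, ce, cf, ch, de, df, dg, dh, ef, eg, eh, fh
  2-simplices (16): abg, abh, acd, acf, adg, aef, aeh, bce, bcf, beg, bfh, cdh, ceh, def, deg, dfh

giving chain groups C_0 ≅ Z^8, C_1 ≅ Z^24, C_2 ≅ Z^16.

The boundary map ∂_1: C_1 → C_0 sends each edge [p,q] (with p < q) to q − p. For instance
  ∂ef = f − e.
As a 8×24 matrix over Z this has rank 7, with invariant factors (1,1,1,1,1,1,1).

Boundary ∂_2: C_2 → C_1 acts by ∂[p,q,r] = [q,r] − [p,r] + [p,q]. For instance
  ∂acd = cd − ad + ac,
  ∂dfh = fh − dh + df.
This gives a 24×16 integer matrix of rank 15; reducing to Smith normal form yields diagonal entries (1,1,1,1,1,1,1,1,1,1,1,1,1,1,1).

Now H_k = ker ∂_k / im ∂_{k+1}, so:

  H_0: rank C_0 − rank ∂_1 = 8 − 7 = 1, and the invariant factors of ∂_1 are all 1, so H_0 = Z.
  H_1: rank ker ∂_1 − rank ∂_2 = (24 − 7) − 15 = 2, and the invariant factors of ∂_2 are all 1, so H_1 = Z^2.
  H_2: rank ker ∂_2 − rank ∂_3 = (16 − 15) − 0 = 1, and there is no ∂_3, so H_2 = Z.

As a check, the Euler characteristic is 8 − 24 + 16 = 0, which agrees with 1 − 2 + 1 = 0.

H_0 ≅ Z,  H_1 ≅ Z^2,  H_2 ≅ Z.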